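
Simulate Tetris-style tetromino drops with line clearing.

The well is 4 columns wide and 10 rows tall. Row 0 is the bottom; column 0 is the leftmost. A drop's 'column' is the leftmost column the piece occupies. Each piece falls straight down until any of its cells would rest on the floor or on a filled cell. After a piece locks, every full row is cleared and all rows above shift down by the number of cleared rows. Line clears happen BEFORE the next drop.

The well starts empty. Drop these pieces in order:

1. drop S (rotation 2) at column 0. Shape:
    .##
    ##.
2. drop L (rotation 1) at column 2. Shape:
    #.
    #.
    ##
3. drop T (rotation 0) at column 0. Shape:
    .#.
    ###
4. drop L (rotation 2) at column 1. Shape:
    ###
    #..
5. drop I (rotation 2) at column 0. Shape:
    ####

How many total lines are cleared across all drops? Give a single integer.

Answer: 1

Derivation:
Drop 1: S rot2 at col 0 lands with bottom-row=0; cleared 0 line(s) (total 0); column heights now [1 2 2 0], max=2
Drop 2: L rot1 at col 2 lands with bottom-row=2; cleared 0 line(s) (total 0); column heights now [1 2 5 3], max=5
Drop 3: T rot0 at col 0 lands with bottom-row=5; cleared 0 line(s) (total 0); column heights now [6 7 6 3], max=7
Drop 4: L rot2 at col 1 lands with bottom-row=7; cleared 0 line(s) (total 0); column heights now [6 9 9 9], max=9
Drop 5: I rot2 at col 0 lands with bottom-row=9; cleared 1 line(s) (total 1); column heights now [6 9 9 9], max=9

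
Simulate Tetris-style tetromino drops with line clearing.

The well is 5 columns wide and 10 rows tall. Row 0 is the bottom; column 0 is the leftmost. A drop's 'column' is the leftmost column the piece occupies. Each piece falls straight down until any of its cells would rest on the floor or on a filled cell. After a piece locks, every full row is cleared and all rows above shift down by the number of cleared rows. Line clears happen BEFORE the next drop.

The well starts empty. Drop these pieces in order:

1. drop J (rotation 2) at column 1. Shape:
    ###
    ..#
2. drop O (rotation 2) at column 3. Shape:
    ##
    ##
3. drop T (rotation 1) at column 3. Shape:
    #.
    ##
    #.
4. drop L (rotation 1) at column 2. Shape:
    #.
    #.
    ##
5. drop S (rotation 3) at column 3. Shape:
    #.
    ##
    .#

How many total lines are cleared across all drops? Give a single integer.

Drop 1: J rot2 at col 1 lands with bottom-row=0; cleared 0 line(s) (total 0); column heights now [0 2 2 2 0], max=2
Drop 2: O rot2 at col 3 lands with bottom-row=2; cleared 0 line(s) (total 0); column heights now [0 2 2 4 4], max=4
Drop 3: T rot1 at col 3 lands with bottom-row=4; cleared 0 line(s) (total 0); column heights now [0 2 2 7 6], max=7
Drop 4: L rot1 at col 2 lands with bottom-row=7; cleared 0 line(s) (total 0); column heights now [0 2 10 8 6], max=10
Drop 5: S rot3 at col 3 lands with bottom-row=7; cleared 0 line(s) (total 0); column heights now [0 2 10 10 9], max=10

Answer: 0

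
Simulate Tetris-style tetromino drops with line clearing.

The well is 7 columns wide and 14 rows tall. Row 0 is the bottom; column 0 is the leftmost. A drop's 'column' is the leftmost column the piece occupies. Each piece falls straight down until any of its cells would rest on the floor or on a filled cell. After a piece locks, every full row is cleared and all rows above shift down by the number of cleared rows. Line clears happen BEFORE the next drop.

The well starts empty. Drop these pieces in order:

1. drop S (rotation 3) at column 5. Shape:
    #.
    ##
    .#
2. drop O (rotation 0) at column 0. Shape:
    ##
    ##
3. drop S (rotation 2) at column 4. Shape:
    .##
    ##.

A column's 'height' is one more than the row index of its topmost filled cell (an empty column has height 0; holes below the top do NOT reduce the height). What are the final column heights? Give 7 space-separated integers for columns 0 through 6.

Drop 1: S rot3 at col 5 lands with bottom-row=0; cleared 0 line(s) (total 0); column heights now [0 0 0 0 0 3 2], max=3
Drop 2: O rot0 at col 0 lands with bottom-row=0; cleared 0 line(s) (total 0); column heights now [2 2 0 0 0 3 2], max=3
Drop 3: S rot2 at col 4 lands with bottom-row=3; cleared 0 line(s) (total 0); column heights now [2 2 0 0 4 5 5], max=5

Answer: 2 2 0 0 4 5 5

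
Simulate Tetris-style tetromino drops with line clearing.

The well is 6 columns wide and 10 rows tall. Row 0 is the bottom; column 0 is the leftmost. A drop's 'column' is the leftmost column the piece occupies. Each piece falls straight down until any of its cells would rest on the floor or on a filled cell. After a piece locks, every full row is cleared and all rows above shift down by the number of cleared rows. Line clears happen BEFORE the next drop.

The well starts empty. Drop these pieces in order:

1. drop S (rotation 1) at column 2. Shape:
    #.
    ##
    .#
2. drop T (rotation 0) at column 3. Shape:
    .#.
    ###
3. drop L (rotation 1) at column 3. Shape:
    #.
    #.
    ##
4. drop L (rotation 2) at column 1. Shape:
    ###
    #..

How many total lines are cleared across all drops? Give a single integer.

Drop 1: S rot1 at col 2 lands with bottom-row=0; cleared 0 line(s) (total 0); column heights now [0 0 3 2 0 0], max=3
Drop 2: T rot0 at col 3 lands with bottom-row=2; cleared 0 line(s) (total 0); column heights now [0 0 3 3 4 3], max=4
Drop 3: L rot1 at col 3 lands with bottom-row=4; cleared 0 line(s) (total 0); column heights now [0 0 3 7 5 3], max=7
Drop 4: L rot2 at col 1 lands with bottom-row=6; cleared 0 line(s) (total 0); column heights now [0 8 8 8 5 3], max=8

Answer: 0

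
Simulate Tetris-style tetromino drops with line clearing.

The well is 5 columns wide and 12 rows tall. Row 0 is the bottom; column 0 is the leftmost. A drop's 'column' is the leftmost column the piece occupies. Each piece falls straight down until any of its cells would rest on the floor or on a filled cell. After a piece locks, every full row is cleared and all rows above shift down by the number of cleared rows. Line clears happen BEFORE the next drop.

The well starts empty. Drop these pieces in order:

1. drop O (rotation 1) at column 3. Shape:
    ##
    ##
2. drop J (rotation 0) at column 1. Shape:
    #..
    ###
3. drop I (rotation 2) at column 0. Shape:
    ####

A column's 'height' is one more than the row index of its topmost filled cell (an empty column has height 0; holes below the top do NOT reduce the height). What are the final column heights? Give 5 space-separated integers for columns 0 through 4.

Answer: 5 5 5 5 2

Derivation:
Drop 1: O rot1 at col 3 lands with bottom-row=0; cleared 0 line(s) (total 0); column heights now [0 0 0 2 2], max=2
Drop 2: J rot0 at col 1 lands with bottom-row=2; cleared 0 line(s) (total 0); column heights now [0 4 3 3 2], max=4
Drop 3: I rot2 at col 0 lands with bottom-row=4; cleared 0 line(s) (total 0); column heights now [5 5 5 5 2], max=5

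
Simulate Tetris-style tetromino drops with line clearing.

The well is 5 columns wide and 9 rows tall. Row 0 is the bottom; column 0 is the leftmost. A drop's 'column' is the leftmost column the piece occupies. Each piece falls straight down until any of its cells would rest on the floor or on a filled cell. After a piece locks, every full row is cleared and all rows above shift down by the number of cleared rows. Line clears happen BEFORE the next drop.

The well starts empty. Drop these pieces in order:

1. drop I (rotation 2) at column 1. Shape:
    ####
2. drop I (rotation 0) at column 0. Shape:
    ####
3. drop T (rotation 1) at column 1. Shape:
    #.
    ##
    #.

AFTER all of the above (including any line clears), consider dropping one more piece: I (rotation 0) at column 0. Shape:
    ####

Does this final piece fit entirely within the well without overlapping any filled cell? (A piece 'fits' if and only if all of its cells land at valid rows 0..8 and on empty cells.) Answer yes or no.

Answer: yes

Derivation:
Drop 1: I rot2 at col 1 lands with bottom-row=0; cleared 0 line(s) (total 0); column heights now [0 1 1 1 1], max=1
Drop 2: I rot0 at col 0 lands with bottom-row=1; cleared 0 line(s) (total 0); column heights now [2 2 2 2 1], max=2
Drop 3: T rot1 at col 1 lands with bottom-row=2; cleared 0 line(s) (total 0); column heights now [2 5 4 2 1], max=5
Test piece I rot0 at col 0 (width 4): heights before test = [2 5 4 2 1]; fits = True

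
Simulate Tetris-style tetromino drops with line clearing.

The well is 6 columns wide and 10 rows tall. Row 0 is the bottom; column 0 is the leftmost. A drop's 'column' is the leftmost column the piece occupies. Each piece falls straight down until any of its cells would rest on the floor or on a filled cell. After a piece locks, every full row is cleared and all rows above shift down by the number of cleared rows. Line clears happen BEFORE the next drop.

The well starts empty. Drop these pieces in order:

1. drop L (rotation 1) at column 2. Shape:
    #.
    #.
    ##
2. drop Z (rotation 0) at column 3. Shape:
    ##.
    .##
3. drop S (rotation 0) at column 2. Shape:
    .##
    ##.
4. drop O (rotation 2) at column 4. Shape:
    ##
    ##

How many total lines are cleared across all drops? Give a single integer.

Drop 1: L rot1 at col 2 lands with bottom-row=0; cleared 0 line(s) (total 0); column heights now [0 0 3 1 0 0], max=3
Drop 2: Z rot0 at col 3 lands with bottom-row=0; cleared 0 line(s) (total 0); column heights now [0 0 3 2 2 1], max=3
Drop 3: S rot0 at col 2 lands with bottom-row=3; cleared 0 line(s) (total 0); column heights now [0 0 4 5 5 1], max=5
Drop 4: O rot2 at col 4 lands with bottom-row=5; cleared 0 line(s) (total 0); column heights now [0 0 4 5 7 7], max=7

Answer: 0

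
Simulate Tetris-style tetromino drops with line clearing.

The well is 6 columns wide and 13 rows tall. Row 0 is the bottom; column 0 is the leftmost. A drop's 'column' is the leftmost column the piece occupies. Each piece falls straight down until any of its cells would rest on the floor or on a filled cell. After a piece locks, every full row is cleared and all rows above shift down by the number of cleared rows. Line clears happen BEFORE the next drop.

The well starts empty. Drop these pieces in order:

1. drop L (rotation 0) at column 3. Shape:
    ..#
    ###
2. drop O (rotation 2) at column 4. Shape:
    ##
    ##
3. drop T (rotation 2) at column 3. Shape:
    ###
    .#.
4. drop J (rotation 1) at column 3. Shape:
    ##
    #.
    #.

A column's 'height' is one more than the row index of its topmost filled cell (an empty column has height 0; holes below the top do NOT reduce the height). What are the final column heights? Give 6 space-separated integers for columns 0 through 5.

Drop 1: L rot0 at col 3 lands with bottom-row=0; cleared 0 line(s) (total 0); column heights now [0 0 0 1 1 2], max=2
Drop 2: O rot2 at col 4 lands with bottom-row=2; cleared 0 line(s) (total 0); column heights now [0 0 0 1 4 4], max=4
Drop 3: T rot2 at col 3 lands with bottom-row=4; cleared 0 line(s) (total 0); column heights now [0 0 0 6 6 6], max=6
Drop 4: J rot1 at col 3 lands with bottom-row=6; cleared 0 line(s) (total 0); column heights now [0 0 0 9 9 6], max=9

Answer: 0 0 0 9 9 6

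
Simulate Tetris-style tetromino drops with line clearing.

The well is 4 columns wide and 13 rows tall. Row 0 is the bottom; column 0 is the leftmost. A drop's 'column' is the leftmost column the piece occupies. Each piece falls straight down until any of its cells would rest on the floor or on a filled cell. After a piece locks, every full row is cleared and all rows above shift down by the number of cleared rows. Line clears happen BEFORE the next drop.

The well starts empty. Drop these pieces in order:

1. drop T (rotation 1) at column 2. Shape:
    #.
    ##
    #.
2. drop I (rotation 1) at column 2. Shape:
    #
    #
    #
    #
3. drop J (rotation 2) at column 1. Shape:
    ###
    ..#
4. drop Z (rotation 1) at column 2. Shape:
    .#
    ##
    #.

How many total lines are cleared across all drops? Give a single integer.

Drop 1: T rot1 at col 2 lands with bottom-row=0; cleared 0 line(s) (total 0); column heights now [0 0 3 2], max=3
Drop 2: I rot1 at col 2 lands with bottom-row=3; cleared 0 line(s) (total 0); column heights now [0 0 7 2], max=7
Drop 3: J rot2 at col 1 lands with bottom-row=6; cleared 0 line(s) (total 0); column heights now [0 8 8 8], max=8
Drop 4: Z rot1 at col 2 lands with bottom-row=8; cleared 0 line(s) (total 0); column heights now [0 8 10 11], max=11

Answer: 0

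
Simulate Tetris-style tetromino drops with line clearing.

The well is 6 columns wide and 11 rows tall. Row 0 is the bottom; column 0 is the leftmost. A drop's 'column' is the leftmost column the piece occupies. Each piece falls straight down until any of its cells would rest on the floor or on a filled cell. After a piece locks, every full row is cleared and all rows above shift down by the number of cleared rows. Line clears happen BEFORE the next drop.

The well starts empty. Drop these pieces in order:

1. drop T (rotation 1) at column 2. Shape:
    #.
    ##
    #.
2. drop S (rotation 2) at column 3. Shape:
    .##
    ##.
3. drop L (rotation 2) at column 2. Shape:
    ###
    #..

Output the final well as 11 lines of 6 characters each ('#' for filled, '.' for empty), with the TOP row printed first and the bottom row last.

Drop 1: T rot1 at col 2 lands with bottom-row=0; cleared 0 line(s) (total 0); column heights now [0 0 3 2 0 0], max=3
Drop 2: S rot2 at col 3 lands with bottom-row=2; cleared 0 line(s) (total 0); column heights now [0 0 3 3 4 4], max=4
Drop 3: L rot2 at col 2 lands with bottom-row=3; cleared 0 line(s) (total 0); column heights now [0 0 5 5 5 4], max=5

Answer: ......
......
......
......
......
......
..###.
..#.##
..###.
..##..
..#...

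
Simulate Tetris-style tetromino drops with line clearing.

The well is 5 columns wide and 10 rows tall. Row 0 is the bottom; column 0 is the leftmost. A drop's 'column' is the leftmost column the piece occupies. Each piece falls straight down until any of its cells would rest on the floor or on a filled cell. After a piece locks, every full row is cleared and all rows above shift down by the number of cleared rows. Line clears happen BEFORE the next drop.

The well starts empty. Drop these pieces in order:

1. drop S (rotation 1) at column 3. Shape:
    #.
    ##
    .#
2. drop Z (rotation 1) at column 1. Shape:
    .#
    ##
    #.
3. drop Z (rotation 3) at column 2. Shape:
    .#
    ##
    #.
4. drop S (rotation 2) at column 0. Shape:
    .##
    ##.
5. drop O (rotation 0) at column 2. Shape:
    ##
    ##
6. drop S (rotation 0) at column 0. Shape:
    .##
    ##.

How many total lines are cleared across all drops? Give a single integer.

Answer: 0

Derivation:
Drop 1: S rot1 at col 3 lands with bottom-row=0; cleared 0 line(s) (total 0); column heights now [0 0 0 3 2], max=3
Drop 2: Z rot1 at col 1 lands with bottom-row=0; cleared 0 line(s) (total 0); column heights now [0 2 3 3 2], max=3
Drop 3: Z rot3 at col 2 lands with bottom-row=3; cleared 0 line(s) (total 0); column heights now [0 2 5 6 2], max=6
Drop 4: S rot2 at col 0 lands with bottom-row=4; cleared 0 line(s) (total 0); column heights now [5 6 6 6 2], max=6
Drop 5: O rot0 at col 2 lands with bottom-row=6; cleared 0 line(s) (total 0); column heights now [5 6 8 8 2], max=8
Drop 6: S rot0 at col 0 lands with bottom-row=7; cleared 0 line(s) (total 0); column heights now [8 9 9 8 2], max=9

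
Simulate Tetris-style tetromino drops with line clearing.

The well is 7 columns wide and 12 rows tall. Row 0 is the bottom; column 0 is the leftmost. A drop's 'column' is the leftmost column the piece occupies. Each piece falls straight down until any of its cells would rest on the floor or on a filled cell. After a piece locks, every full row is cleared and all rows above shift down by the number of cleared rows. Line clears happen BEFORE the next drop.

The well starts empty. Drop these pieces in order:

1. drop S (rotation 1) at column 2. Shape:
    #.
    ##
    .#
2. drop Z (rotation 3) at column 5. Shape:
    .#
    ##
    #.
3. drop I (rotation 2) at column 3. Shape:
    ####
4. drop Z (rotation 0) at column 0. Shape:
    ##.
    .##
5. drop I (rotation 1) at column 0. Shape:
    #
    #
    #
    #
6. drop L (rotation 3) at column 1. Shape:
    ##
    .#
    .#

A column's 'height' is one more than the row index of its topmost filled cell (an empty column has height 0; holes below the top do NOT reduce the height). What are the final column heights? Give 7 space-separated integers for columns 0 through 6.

Drop 1: S rot1 at col 2 lands with bottom-row=0; cleared 0 line(s) (total 0); column heights now [0 0 3 2 0 0 0], max=3
Drop 2: Z rot3 at col 5 lands with bottom-row=0; cleared 0 line(s) (total 0); column heights now [0 0 3 2 0 2 3], max=3
Drop 3: I rot2 at col 3 lands with bottom-row=3; cleared 0 line(s) (total 0); column heights now [0 0 3 4 4 4 4], max=4
Drop 4: Z rot0 at col 0 lands with bottom-row=3; cleared 0 line(s) (total 0); column heights now [5 5 4 4 4 4 4], max=5
Drop 5: I rot1 at col 0 lands with bottom-row=5; cleared 0 line(s) (total 0); column heights now [9 5 4 4 4 4 4], max=9
Drop 6: L rot3 at col 1 lands with bottom-row=4; cleared 0 line(s) (total 0); column heights now [9 7 7 4 4 4 4], max=9

Answer: 9 7 7 4 4 4 4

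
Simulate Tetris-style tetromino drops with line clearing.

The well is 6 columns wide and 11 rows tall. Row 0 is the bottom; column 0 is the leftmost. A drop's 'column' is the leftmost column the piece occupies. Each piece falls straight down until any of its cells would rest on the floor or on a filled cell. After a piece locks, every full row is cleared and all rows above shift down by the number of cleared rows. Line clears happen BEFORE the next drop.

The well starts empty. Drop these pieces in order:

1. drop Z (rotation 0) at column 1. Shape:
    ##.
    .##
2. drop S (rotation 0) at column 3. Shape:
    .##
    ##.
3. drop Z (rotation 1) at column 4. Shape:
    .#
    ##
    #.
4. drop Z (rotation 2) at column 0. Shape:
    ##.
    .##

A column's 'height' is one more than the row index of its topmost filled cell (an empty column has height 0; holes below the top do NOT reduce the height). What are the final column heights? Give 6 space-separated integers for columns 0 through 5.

Answer: 4 4 3 2 5 6

Derivation:
Drop 1: Z rot0 at col 1 lands with bottom-row=0; cleared 0 line(s) (total 0); column heights now [0 2 2 1 0 0], max=2
Drop 2: S rot0 at col 3 lands with bottom-row=1; cleared 0 line(s) (total 0); column heights now [0 2 2 2 3 3], max=3
Drop 3: Z rot1 at col 4 lands with bottom-row=3; cleared 0 line(s) (total 0); column heights now [0 2 2 2 5 6], max=6
Drop 4: Z rot2 at col 0 lands with bottom-row=2; cleared 0 line(s) (total 0); column heights now [4 4 3 2 5 6], max=6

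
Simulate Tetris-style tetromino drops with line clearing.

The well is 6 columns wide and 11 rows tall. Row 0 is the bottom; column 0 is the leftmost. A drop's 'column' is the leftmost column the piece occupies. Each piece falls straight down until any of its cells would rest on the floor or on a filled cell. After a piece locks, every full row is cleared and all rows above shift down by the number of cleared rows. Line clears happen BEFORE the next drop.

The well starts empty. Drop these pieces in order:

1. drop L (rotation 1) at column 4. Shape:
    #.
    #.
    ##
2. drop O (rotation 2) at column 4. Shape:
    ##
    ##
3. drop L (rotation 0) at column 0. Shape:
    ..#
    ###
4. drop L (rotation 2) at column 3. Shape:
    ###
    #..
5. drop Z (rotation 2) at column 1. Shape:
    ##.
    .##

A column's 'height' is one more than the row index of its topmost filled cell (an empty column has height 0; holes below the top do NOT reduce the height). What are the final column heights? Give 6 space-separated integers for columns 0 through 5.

Answer: 1 8 8 7 6 6

Derivation:
Drop 1: L rot1 at col 4 lands with bottom-row=0; cleared 0 line(s) (total 0); column heights now [0 0 0 0 3 1], max=3
Drop 2: O rot2 at col 4 lands with bottom-row=3; cleared 0 line(s) (total 0); column heights now [0 0 0 0 5 5], max=5
Drop 3: L rot0 at col 0 lands with bottom-row=0; cleared 0 line(s) (total 0); column heights now [1 1 2 0 5 5], max=5
Drop 4: L rot2 at col 3 lands with bottom-row=4; cleared 0 line(s) (total 0); column heights now [1 1 2 6 6 6], max=6
Drop 5: Z rot2 at col 1 lands with bottom-row=6; cleared 0 line(s) (total 0); column heights now [1 8 8 7 6 6], max=8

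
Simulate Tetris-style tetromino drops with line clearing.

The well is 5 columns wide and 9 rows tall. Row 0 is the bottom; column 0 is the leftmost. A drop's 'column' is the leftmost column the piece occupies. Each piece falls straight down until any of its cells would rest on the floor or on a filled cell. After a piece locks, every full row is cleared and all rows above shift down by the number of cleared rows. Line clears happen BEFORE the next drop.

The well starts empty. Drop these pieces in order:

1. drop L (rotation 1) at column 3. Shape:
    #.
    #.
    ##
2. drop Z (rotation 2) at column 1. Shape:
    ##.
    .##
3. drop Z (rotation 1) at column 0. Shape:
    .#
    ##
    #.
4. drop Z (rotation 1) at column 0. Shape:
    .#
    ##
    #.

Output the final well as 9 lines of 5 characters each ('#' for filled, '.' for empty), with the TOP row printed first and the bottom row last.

Drop 1: L rot1 at col 3 lands with bottom-row=0; cleared 0 line(s) (total 0); column heights now [0 0 0 3 1], max=3
Drop 2: Z rot2 at col 1 lands with bottom-row=3; cleared 0 line(s) (total 0); column heights now [0 5 5 4 1], max=5
Drop 3: Z rot1 at col 0 lands with bottom-row=4; cleared 0 line(s) (total 0); column heights now [6 7 5 4 1], max=7
Drop 4: Z rot1 at col 0 lands with bottom-row=6; cleared 0 line(s) (total 0); column heights now [8 9 5 4 1], max=9

Answer: .#...
##...
##...
##...
###..
..##.
...#.
...#.
...##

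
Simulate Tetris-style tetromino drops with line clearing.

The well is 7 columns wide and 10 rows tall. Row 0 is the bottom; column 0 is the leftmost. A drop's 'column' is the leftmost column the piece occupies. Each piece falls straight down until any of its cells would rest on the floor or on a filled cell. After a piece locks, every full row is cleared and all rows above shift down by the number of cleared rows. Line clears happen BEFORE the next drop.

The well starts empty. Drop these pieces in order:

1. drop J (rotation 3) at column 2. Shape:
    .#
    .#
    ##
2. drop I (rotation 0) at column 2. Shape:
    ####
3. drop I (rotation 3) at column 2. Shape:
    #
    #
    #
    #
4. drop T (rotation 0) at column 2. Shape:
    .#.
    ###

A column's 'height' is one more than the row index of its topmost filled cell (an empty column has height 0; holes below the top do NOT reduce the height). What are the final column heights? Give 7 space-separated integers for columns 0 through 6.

Drop 1: J rot3 at col 2 lands with bottom-row=0; cleared 0 line(s) (total 0); column heights now [0 0 1 3 0 0 0], max=3
Drop 2: I rot0 at col 2 lands with bottom-row=3; cleared 0 line(s) (total 0); column heights now [0 0 4 4 4 4 0], max=4
Drop 3: I rot3 at col 2 lands with bottom-row=4; cleared 0 line(s) (total 0); column heights now [0 0 8 4 4 4 0], max=8
Drop 4: T rot0 at col 2 lands with bottom-row=8; cleared 0 line(s) (total 0); column heights now [0 0 9 10 9 4 0], max=10

Answer: 0 0 9 10 9 4 0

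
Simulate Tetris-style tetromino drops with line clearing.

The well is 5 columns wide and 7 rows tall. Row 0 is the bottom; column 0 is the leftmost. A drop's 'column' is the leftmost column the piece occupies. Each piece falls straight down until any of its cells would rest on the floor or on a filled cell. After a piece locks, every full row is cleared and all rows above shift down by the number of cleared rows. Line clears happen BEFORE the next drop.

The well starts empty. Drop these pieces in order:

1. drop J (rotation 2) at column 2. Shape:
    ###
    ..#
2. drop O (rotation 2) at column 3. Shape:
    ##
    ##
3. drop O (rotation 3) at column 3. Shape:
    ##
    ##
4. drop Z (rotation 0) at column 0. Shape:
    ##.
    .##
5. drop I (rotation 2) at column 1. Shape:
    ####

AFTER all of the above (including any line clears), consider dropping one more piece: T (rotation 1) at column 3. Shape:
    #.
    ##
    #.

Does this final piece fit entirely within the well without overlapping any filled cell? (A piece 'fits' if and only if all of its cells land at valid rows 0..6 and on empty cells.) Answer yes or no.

Answer: no

Derivation:
Drop 1: J rot2 at col 2 lands with bottom-row=0; cleared 0 line(s) (total 0); column heights now [0 0 2 2 2], max=2
Drop 2: O rot2 at col 3 lands with bottom-row=2; cleared 0 line(s) (total 0); column heights now [0 0 2 4 4], max=4
Drop 3: O rot3 at col 3 lands with bottom-row=4; cleared 0 line(s) (total 0); column heights now [0 0 2 6 6], max=6
Drop 4: Z rot0 at col 0 lands with bottom-row=2; cleared 0 line(s) (total 0); column heights now [4 4 3 6 6], max=6
Drop 5: I rot2 at col 1 lands with bottom-row=6; cleared 0 line(s) (total 0); column heights now [4 7 7 7 7], max=7
Test piece T rot1 at col 3 (width 2): heights before test = [4 7 7 7 7]; fits = False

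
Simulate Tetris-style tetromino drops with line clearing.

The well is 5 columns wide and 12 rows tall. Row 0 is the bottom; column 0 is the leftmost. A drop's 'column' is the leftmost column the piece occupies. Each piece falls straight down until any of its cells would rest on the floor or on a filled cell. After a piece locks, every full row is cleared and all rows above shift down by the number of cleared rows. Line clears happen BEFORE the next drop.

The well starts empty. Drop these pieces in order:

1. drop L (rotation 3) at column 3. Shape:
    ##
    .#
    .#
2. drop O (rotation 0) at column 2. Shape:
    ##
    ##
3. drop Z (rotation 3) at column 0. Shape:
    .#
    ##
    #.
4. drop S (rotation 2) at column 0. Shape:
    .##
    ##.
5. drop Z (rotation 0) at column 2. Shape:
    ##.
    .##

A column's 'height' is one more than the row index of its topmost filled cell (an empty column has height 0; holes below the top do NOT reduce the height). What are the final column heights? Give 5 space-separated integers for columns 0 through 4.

Answer: 5 6 7 7 6

Derivation:
Drop 1: L rot3 at col 3 lands with bottom-row=0; cleared 0 line(s) (total 0); column heights now [0 0 0 3 3], max=3
Drop 2: O rot0 at col 2 lands with bottom-row=3; cleared 0 line(s) (total 0); column heights now [0 0 5 5 3], max=5
Drop 3: Z rot3 at col 0 lands with bottom-row=0; cleared 0 line(s) (total 0); column heights now [2 3 5 5 3], max=5
Drop 4: S rot2 at col 0 lands with bottom-row=4; cleared 0 line(s) (total 0); column heights now [5 6 6 5 3], max=6
Drop 5: Z rot0 at col 2 lands with bottom-row=5; cleared 0 line(s) (total 0); column heights now [5 6 7 7 6], max=7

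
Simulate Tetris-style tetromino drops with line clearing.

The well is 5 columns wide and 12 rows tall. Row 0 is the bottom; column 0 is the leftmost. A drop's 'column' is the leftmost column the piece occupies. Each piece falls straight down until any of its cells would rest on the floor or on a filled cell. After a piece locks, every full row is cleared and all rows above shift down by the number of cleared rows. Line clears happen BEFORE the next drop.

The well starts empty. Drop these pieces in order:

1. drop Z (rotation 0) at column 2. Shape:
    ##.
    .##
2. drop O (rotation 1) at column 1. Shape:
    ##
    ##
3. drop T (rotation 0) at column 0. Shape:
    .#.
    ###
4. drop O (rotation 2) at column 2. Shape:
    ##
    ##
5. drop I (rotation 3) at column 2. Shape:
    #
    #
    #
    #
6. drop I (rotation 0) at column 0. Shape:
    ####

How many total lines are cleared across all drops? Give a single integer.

Drop 1: Z rot0 at col 2 lands with bottom-row=0; cleared 0 line(s) (total 0); column heights now [0 0 2 2 1], max=2
Drop 2: O rot1 at col 1 lands with bottom-row=2; cleared 0 line(s) (total 0); column heights now [0 4 4 2 1], max=4
Drop 3: T rot0 at col 0 lands with bottom-row=4; cleared 0 line(s) (total 0); column heights now [5 6 5 2 1], max=6
Drop 4: O rot2 at col 2 lands with bottom-row=5; cleared 0 line(s) (total 0); column heights now [5 6 7 7 1], max=7
Drop 5: I rot3 at col 2 lands with bottom-row=7; cleared 0 line(s) (total 0); column heights now [5 6 11 7 1], max=11
Drop 6: I rot0 at col 0 lands with bottom-row=11; cleared 0 line(s) (total 0); column heights now [12 12 12 12 1], max=12

Answer: 0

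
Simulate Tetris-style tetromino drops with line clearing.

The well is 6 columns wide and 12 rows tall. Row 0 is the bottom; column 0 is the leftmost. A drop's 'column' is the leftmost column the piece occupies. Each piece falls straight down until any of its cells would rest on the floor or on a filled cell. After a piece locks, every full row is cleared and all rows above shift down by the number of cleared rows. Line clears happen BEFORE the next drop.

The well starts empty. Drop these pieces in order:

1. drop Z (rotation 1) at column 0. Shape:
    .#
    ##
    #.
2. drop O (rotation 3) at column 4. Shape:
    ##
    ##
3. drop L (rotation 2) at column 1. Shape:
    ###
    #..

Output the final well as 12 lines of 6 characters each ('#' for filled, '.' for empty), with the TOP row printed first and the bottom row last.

Answer: ......
......
......
......
......
......
......
.###..
.#....
.#....
##..##
#...##

Derivation:
Drop 1: Z rot1 at col 0 lands with bottom-row=0; cleared 0 line(s) (total 0); column heights now [2 3 0 0 0 0], max=3
Drop 2: O rot3 at col 4 lands with bottom-row=0; cleared 0 line(s) (total 0); column heights now [2 3 0 0 2 2], max=3
Drop 3: L rot2 at col 1 lands with bottom-row=3; cleared 0 line(s) (total 0); column heights now [2 5 5 5 2 2], max=5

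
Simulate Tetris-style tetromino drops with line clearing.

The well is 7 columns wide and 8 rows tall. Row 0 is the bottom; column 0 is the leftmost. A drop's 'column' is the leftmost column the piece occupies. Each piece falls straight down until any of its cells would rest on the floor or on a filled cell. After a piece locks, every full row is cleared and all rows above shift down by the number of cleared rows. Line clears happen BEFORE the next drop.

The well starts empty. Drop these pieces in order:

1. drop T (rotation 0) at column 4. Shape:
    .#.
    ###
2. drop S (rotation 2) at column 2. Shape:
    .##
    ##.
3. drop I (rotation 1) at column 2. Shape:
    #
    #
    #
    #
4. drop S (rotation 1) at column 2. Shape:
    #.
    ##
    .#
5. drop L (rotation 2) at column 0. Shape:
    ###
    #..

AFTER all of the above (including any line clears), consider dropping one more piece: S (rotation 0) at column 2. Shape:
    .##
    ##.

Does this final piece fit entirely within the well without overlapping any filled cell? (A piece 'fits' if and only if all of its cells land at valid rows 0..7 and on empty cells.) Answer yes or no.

Answer: no

Derivation:
Drop 1: T rot0 at col 4 lands with bottom-row=0; cleared 0 line(s) (total 0); column heights now [0 0 0 0 1 2 1], max=2
Drop 2: S rot2 at col 2 lands with bottom-row=0; cleared 0 line(s) (total 0); column heights now [0 0 1 2 2 2 1], max=2
Drop 3: I rot1 at col 2 lands with bottom-row=1; cleared 0 line(s) (total 0); column heights now [0 0 5 2 2 2 1], max=5
Drop 4: S rot1 at col 2 lands with bottom-row=4; cleared 0 line(s) (total 0); column heights now [0 0 7 6 2 2 1], max=7
Drop 5: L rot2 at col 0 lands with bottom-row=6; cleared 0 line(s) (total 0); column heights now [8 8 8 6 2 2 1], max=8
Test piece S rot0 at col 2 (width 3): heights before test = [8 8 8 6 2 2 1]; fits = False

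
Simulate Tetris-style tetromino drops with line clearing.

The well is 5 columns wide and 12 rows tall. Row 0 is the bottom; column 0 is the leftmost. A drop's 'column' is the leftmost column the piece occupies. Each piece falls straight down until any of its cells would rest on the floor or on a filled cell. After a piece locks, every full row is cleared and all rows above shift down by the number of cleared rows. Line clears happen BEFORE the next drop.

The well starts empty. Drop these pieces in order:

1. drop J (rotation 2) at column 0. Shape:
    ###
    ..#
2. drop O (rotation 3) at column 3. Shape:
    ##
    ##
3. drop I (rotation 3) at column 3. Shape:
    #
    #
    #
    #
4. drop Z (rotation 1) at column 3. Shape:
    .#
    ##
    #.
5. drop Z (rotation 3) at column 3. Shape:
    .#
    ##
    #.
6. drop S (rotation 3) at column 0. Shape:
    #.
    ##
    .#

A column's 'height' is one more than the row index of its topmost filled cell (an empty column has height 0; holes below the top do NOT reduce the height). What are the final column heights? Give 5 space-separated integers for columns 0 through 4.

Drop 1: J rot2 at col 0 lands with bottom-row=0; cleared 0 line(s) (total 0); column heights now [2 2 2 0 0], max=2
Drop 2: O rot3 at col 3 lands with bottom-row=0; cleared 1 line(s) (total 1); column heights now [0 0 1 1 1], max=1
Drop 3: I rot3 at col 3 lands with bottom-row=1; cleared 0 line(s) (total 1); column heights now [0 0 1 5 1], max=5
Drop 4: Z rot1 at col 3 lands with bottom-row=5; cleared 0 line(s) (total 1); column heights now [0 0 1 7 8], max=8
Drop 5: Z rot3 at col 3 lands with bottom-row=7; cleared 0 line(s) (total 1); column heights now [0 0 1 9 10], max=10
Drop 6: S rot3 at col 0 lands with bottom-row=0; cleared 0 line(s) (total 1); column heights now [3 2 1 9 10], max=10

Answer: 3 2 1 9 10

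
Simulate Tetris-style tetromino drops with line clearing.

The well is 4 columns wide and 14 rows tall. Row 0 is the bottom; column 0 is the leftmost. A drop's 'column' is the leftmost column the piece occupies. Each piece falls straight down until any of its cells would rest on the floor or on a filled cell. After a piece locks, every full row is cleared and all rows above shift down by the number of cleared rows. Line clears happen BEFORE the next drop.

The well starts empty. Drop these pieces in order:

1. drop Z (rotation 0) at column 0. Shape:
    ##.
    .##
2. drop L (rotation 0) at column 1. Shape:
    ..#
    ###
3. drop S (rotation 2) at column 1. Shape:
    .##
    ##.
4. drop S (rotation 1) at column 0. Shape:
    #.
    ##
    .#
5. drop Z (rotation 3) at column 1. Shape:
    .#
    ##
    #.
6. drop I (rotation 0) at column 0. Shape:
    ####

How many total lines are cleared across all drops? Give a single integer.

Drop 1: Z rot0 at col 0 lands with bottom-row=0; cleared 0 line(s) (total 0); column heights now [2 2 1 0], max=2
Drop 2: L rot0 at col 1 lands with bottom-row=2; cleared 0 line(s) (total 0); column heights now [2 3 3 4], max=4
Drop 3: S rot2 at col 1 lands with bottom-row=3; cleared 0 line(s) (total 0); column heights now [2 4 5 5], max=5
Drop 4: S rot1 at col 0 lands with bottom-row=4; cleared 0 line(s) (total 0); column heights now [7 6 5 5], max=7
Drop 5: Z rot3 at col 1 lands with bottom-row=6; cleared 0 line(s) (total 0); column heights now [7 8 9 5], max=9
Drop 6: I rot0 at col 0 lands with bottom-row=9; cleared 1 line(s) (total 1); column heights now [7 8 9 5], max=9

Answer: 1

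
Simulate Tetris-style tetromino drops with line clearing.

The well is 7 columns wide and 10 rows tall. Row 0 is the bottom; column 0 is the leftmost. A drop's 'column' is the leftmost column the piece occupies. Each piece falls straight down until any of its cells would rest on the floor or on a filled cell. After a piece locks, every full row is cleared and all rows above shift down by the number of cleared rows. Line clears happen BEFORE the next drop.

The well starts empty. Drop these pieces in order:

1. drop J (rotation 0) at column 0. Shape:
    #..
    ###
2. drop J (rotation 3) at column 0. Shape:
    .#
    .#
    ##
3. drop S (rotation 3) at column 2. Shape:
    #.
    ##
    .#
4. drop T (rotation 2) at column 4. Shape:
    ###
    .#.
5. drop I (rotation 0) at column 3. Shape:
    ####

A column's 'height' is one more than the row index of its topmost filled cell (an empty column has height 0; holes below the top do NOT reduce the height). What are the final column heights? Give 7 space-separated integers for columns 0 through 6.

Answer: 2 4 2 2 2 2 2

Derivation:
Drop 1: J rot0 at col 0 lands with bottom-row=0; cleared 0 line(s) (total 0); column heights now [2 1 1 0 0 0 0], max=2
Drop 2: J rot3 at col 0 lands with bottom-row=2; cleared 0 line(s) (total 0); column heights now [3 5 1 0 0 0 0], max=5
Drop 3: S rot3 at col 2 lands with bottom-row=0; cleared 0 line(s) (total 0); column heights now [3 5 3 2 0 0 0], max=5
Drop 4: T rot2 at col 4 lands with bottom-row=0; cleared 0 line(s) (total 0); column heights now [3 5 3 2 2 2 2], max=5
Drop 5: I rot0 at col 3 lands with bottom-row=2; cleared 1 line(s) (total 1); column heights now [2 4 2 2 2 2 2], max=4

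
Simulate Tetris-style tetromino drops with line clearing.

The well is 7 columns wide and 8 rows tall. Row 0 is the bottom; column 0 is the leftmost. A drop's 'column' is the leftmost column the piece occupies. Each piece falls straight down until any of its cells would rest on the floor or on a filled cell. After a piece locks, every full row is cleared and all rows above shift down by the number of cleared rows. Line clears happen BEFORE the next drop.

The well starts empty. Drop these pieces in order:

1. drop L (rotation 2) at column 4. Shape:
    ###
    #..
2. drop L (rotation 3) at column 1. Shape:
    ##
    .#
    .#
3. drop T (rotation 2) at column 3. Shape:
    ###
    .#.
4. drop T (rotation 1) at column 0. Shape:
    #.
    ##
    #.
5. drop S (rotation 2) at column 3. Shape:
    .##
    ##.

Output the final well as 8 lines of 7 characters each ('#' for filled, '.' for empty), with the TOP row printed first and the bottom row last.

Answer: .......
.......
....##.
#..##..
##.###.
###.#..
..#.###
..#.#..

Derivation:
Drop 1: L rot2 at col 4 lands with bottom-row=0; cleared 0 line(s) (total 0); column heights now [0 0 0 0 2 2 2], max=2
Drop 2: L rot3 at col 1 lands with bottom-row=0; cleared 0 line(s) (total 0); column heights now [0 3 3 0 2 2 2], max=3
Drop 3: T rot2 at col 3 lands with bottom-row=2; cleared 0 line(s) (total 0); column heights now [0 3 3 4 4 4 2], max=4
Drop 4: T rot1 at col 0 lands with bottom-row=2; cleared 0 line(s) (total 0); column heights now [5 4 3 4 4 4 2], max=5
Drop 5: S rot2 at col 3 lands with bottom-row=4; cleared 0 line(s) (total 0); column heights now [5 4 3 5 6 6 2], max=6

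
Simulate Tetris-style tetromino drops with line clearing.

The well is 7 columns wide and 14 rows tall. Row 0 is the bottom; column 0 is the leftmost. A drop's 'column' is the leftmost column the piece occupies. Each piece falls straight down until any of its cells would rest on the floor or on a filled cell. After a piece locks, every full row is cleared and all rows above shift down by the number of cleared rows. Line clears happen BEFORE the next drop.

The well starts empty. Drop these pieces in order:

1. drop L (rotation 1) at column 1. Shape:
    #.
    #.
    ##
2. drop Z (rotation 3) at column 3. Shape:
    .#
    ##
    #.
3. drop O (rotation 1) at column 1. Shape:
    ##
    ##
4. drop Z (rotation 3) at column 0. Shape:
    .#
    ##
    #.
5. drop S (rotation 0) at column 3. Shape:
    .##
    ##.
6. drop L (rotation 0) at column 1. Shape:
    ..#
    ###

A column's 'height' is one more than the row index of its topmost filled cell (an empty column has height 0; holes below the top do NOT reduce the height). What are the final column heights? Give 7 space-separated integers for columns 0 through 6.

Drop 1: L rot1 at col 1 lands with bottom-row=0; cleared 0 line(s) (total 0); column heights now [0 3 1 0 0 0 0], max=3
Drop 2: Z rot3 at col 3 lands with bottom-row=0; cleared 0 line(s) (total 0); column heights now [0 3 1 2 3 0 0], max=3
Drop 3: O rot1 at col 1 lands with bottom-row=3; cleared 0 line(s) (total 0); column heights now [0 5 5 2 3 0 0], max=5
Drop 4: Z rot3 at col 0 lands with bottom-row=4; cleared 0 line(s) (total 0); column heights now [6 7 5 2 3 0 0], max=7
Drop 5: S rot0 at col 3 lands with bottom-row=3; cleared 0 line(s) (total 0); column heights now [6 7 5 4 5 5 0], max=7
Drop 6: L rot0 at col 1 lands with bottom-row=7; cleared 0 line(s) (total 0); column heights now [6 8 8 9 5 5 0], max=9

Answer: 6 8 8 9 5 5 0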